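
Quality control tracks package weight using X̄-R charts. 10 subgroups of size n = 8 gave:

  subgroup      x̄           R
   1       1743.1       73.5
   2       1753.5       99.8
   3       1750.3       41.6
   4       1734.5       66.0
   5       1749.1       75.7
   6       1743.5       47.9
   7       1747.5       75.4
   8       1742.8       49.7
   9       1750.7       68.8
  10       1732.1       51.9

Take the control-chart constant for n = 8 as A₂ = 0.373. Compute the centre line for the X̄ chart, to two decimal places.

X̄̄ = (1743.1 + 1753.5 + 1750.3 + 1734.5 + 1749.1 + 1743.5 + 1747.5 + 1742.8 + 1750.7 + 1732.1) / 10 = 17447.1000 / 10 = 1744.7100
CL = X̄̄ = 1744.7100

1744.71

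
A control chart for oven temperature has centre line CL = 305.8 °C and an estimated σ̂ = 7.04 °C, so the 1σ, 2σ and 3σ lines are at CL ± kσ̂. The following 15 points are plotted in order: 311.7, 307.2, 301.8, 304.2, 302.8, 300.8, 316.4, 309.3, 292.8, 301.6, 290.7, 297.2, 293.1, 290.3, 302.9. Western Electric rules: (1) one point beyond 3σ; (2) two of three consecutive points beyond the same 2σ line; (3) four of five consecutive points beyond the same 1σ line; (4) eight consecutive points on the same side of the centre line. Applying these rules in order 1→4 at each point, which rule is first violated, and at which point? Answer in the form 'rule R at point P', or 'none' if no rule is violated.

rule 3 at point 13

Zone of each point (C = within 1σ̂, B = 1σ̂–2σ̂, A = 2σ̂–3σ̂, * = beyond 3σ̂; sign = side of CL): 1:+C, 2:+C, 3:-C, 4:-C, 5:-C, 6:-C, 7:+B, 8:+C, 9:-B, 10:-C, 11:-A, 12:-B, 13:-B, 14:-A, 15:-C
Rule 3 (four of five consecutive points beyond the same 1σ limit) is satisfied at point 13.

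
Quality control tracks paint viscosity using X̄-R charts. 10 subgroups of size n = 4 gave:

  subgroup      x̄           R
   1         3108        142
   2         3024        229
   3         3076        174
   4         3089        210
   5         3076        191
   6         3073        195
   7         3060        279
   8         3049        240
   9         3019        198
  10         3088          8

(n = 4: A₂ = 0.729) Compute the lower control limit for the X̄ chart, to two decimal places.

X̄̄ = (3108 + 3024 + 3076 + 3089 + 3076 + 3073 + 3060 + 3049 + 3019 + 3088) / 10 = 30662.0000 / 10 = 3066.2000
R̄ = (142 + 229 + 174 + 210 + 191 + 195 + 279 + 240 + 198 + 8) / 10 = 1866.0000 / 10 = 186.6000
LCL = X̄̄ − A₂·R̄ = 3066.2000 − 0.729 × 186.6000 = 2930.1686

2930.17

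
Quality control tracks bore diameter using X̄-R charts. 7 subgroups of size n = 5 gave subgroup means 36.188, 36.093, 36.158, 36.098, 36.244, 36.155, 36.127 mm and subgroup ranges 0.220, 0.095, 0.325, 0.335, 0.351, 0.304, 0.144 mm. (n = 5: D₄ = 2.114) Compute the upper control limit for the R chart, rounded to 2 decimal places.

0.54

R̄ = (0.220 + 0.095 + 0.325 + 0.335 + 0.351 + 0.304 + 0.144) / 7 = 1.7740 / 7 = 0.2534
UCL_R = D₄·R̄ = 2.114 × 0.2534 = 0.5357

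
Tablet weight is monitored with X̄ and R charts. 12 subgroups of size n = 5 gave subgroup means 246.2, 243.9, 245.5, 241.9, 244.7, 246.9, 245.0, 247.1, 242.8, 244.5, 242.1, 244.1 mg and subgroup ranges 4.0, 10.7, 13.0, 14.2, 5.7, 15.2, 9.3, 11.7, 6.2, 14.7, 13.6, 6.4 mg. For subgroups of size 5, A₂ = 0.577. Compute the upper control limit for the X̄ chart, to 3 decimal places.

X̄̄ = (246.2 + 243.9 + 245.5 + 241.9 + 244.7 + 246.9 + 245.0 + 247.1 + 242.8 + 244.5 + 242.1 + 244.1) / 12 = 2934.7000 / 12 = 244.5583
R̄ = (4.0 + 10.7 + 13.0 + 14.2 + 5.7 + 15.2 + 9.3 + 11.7 + 6.2 + 14.7 + 13.6 + 6.4) / 12 = 124.7000 / 12 = 10.3917
UCL = X̄̄ + A₂·R̄ = 244.5583 + 0.577 × 10.3917 = 250.5543

250.554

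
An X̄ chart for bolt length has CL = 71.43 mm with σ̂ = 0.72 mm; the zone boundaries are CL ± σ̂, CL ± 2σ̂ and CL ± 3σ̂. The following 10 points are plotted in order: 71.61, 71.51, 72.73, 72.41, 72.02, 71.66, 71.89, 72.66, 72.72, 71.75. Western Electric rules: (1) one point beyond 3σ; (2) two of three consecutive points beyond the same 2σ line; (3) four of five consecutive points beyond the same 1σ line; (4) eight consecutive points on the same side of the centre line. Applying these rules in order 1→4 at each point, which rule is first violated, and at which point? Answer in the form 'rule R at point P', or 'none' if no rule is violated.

rule 4 at point 8

Zone of each point (C = within 1σ̂, B = 1σ̂–2σ̂, A = 2σ̂–3σ̂, * = beyond 3σ̂; sign = side of CL): 1:+C, 2:+C, 3:+B, 4:+B, 5:+C, 6:+C, 7:+C, 8:+B, 9:+B, 10:+C
Rule 4 (eight consecutive points on the same side of the centre line) is satisfied at point 8.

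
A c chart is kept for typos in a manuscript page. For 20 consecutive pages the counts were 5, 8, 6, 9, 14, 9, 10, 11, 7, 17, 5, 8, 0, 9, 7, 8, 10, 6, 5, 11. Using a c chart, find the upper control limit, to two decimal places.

16.87

c̄ = (5 + 8 + 6 + 9 + 14 + 9 + 10 + 11 + 7 + 17 + 5 + 8 + 0 + 9 + 7 + 8 + 10 + 6 + 5 + 11) / 20 = 165 / 20 = 8.2500
UCL = c̄ + 3√c̄ = 8.2500 + 3 × √8.2500 = 8.2500 + 3 × 2.8723 = 16.8668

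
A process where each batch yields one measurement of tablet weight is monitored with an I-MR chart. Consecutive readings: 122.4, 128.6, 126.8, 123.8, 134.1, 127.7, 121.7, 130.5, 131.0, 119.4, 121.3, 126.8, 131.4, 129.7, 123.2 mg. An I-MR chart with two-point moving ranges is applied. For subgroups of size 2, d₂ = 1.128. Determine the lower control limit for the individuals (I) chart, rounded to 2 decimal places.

X̄ = (122.4 + 128.6 + 126.8 + 123.8 + 134.1 + 127.7 + 121.7 + 130.5 + 131.0 + 119.4 + 121.3 + 126.8 + 131.4 + 129.7 + 123.2) / 15 = 126.5600
Moving ranges: 6.2, 1.8, 3.0, 10.3, 6.4, 6.0, 8.8, 0.5, 11.6, 1.9, 5.5, 4.6, 1.7, 6.5; M̄R̄ = 74.8000 / 14 = 5.3429
LCL = X̄ − 3·M̄R̄/d₂ = 126.5600 − 3 × 5.3429 / 1.128 = 112.3503

112.35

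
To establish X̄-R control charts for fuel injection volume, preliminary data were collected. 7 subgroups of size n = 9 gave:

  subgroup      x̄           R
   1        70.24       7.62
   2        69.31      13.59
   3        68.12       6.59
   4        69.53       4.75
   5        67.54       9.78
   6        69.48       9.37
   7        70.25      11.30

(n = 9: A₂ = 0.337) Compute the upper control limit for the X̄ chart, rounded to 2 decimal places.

X̄̄ = (70.24 + 69.31 + 68.12 + 69.53 + 67.54 + 69.48 + 70.25) / 7 = 484.4700 / 7 = 69.2100
R̄ = (7.62 + 13.59 + 6.59 + 4.75 + 9.78 + 9.37 + 11.30) / 7 = 63.0000 / 7 = 9.0000
UCL = X̄̄ + A₂·R̄ = 69.2100 + 0.337 × 9.0000 = 72.2430

72.24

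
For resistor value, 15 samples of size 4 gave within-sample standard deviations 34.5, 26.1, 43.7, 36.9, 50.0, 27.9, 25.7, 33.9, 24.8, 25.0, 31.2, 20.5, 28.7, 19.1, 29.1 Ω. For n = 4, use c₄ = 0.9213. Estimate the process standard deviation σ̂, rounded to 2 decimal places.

s̄ = (34.5 + 26.1 + 43.7 + 36.9 + 50.0 + 27.9 + 25.7 + 33.9 + 24.8 + 25.0 + 31.2 + 20.5 + 28.7 + 19.1 + 29.1) / 15 = 30.4733
σ̂ = s̄ / c₄ = 30.4733 / 0.9213 = 33.0764

33.08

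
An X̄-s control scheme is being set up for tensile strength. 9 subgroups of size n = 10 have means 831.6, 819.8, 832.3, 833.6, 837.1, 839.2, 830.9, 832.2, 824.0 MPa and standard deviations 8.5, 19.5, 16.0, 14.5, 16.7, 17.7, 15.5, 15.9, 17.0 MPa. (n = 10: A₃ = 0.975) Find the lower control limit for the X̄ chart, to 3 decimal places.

X̄̄ = (831.6 + 819.8 + 832.3 + 833.6 + 837.1 + 839.2 + 830.9 + 832.2 + 824.0) / 9 = 831.1889
s̄ = (8.5 + 19.5 + 16.0 + 14.5 + 16.7 + 17.7 + 15.5 + 15.9 + 17.0) / 9 = 15.7000
LCL = X̄̄ − A₃·s̄ = 831.1889 − 0.975 × 15.7000 = 815.8814

815.881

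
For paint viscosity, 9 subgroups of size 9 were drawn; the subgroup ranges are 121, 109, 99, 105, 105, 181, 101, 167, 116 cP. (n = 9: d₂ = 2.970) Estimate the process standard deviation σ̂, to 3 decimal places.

R̄ = (121 + 109 + 99 + 105 + 105 + 181 + 101 + 167 + 116) / 9 = 122.6667
σ̂ = R̄ / d₂ = 122.6667 / 2.970 = 41.3019

41.302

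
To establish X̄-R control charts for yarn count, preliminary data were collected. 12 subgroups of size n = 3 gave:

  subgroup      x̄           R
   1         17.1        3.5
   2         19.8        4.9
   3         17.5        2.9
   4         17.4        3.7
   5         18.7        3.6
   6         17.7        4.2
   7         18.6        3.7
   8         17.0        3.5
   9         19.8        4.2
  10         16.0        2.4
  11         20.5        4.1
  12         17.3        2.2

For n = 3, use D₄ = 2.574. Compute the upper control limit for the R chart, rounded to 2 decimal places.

R̄ = (3.5 + 4.9 + 2.9 + 3.7 + 3.6 + 4.2 + 3.7 + 3.5 + 4.2 + 2.4 + 4.1 + 2.2) / 12 = 42.9000 / 12 = 3.5750
UCL_R = D₄·R̄ = 2.574 × 3.5750 = 9.2020

9.20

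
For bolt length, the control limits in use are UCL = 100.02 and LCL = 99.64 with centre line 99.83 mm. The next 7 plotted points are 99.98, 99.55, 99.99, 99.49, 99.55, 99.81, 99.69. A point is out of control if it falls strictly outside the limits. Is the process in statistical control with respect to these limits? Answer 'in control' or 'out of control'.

Compare each point to [99.64, 100.02]: sample 2 = 99.55 < LCL; sample 4 = 99.49 < LCL; sample 5 = 99.55 < LCL.

out of control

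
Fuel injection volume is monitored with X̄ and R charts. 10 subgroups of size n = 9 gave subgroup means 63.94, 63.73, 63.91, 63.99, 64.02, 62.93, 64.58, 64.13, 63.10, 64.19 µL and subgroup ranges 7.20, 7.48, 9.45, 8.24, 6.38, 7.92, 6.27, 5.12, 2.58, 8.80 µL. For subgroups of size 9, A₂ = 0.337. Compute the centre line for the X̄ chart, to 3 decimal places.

63.852

X̄̄ = (63.94 + 63.73 + 63.91 + 63.99 + 64.02 + 62.93 + 64.58 + 64.13 + 63.10 + 64.19) / 10 = 638.5200 / 10 = 63.8520
CL = X̄̄ = 63.8520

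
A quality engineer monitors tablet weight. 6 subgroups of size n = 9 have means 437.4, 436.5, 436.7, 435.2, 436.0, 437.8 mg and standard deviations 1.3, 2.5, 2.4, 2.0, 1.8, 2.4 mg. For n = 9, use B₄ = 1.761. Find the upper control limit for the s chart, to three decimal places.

s̄ = (1.3 + 2.5 + 2.4 + 2.0 + 1.8 + 2.4) / 6 = 2.0667
UCL_s = B₄·s̄ = 1.761 × 2.0667 = 3.6394

3.639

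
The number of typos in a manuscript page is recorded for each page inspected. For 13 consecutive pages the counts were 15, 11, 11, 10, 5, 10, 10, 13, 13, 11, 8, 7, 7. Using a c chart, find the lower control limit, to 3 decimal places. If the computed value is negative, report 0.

c̄ = (15 + 11 + 11 + 10 + 5 + 10 + 10 + 13 + 13 + 11 + 8 + 7 + 7) / 13 = 131 / 13 = 10.0769
LCL = c̄ − 3√c̄ = 10.0769 − 3 × 3.1744 = 0.5537

0.554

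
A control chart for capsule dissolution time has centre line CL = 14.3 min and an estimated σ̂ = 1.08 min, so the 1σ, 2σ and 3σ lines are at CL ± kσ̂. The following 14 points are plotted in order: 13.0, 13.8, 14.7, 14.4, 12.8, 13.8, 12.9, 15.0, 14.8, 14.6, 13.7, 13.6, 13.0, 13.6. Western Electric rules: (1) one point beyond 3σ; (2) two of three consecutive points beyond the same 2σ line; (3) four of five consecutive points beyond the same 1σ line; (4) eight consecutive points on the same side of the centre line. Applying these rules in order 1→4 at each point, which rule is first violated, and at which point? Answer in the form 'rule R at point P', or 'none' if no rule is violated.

Zone of each point (C = within 1σ̂, B = 1σ̂–2σ̂, A = 2σ̂–3σ̂, * = beyond 3σ̂; sign = side of CL): 1:-B, 2:-C, 3:+C, 4:+C, 5:-B, 6:-C, 7:-B, 8:+C, 9:+C, 10:+C, 11:-C, 12:-C, 13:-B, 14:-C
No rule fires across all 14 points.

none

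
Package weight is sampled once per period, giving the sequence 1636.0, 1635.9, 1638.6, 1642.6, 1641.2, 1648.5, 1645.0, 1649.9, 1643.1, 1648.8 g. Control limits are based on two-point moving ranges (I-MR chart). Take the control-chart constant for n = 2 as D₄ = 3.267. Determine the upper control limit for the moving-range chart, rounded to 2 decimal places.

13.21

Moving ranges: 0.1, 2.7, 4.0, 1.4, 7.3, 3.5, 4.9, 6.8, 5.7; M̄R̄ = 36.4000 / 9 = 4.0444
UCL_MR = D₄·M̄R̄ = 3.267 × 4.0444 = 13.2132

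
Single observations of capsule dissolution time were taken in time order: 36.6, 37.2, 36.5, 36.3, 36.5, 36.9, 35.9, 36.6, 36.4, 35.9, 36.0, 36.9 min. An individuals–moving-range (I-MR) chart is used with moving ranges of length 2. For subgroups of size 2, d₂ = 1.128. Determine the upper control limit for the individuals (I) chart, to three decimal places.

37.805

X̄ = (36.6 + 37.2 + 36.5 + 36.3 + 36.5 + 36.9 + 35.9 + 36.6 + 36.4 + 35.9 + 36.0 + 36.9) / 12 = 36.4750
Moving ranges: 0.6, 0.7, 0.2, 0.2, 0.4, 1.0, 0.7, 0.2, 0.5, 0.1, 0.9; M̄R̄ = 5.5000 / 11 = 0.5000
UCL = X̄ + 3·M̄R̄/d₂ = 36.4750 + 3 × 0.5000 / 1.128 = 37.8048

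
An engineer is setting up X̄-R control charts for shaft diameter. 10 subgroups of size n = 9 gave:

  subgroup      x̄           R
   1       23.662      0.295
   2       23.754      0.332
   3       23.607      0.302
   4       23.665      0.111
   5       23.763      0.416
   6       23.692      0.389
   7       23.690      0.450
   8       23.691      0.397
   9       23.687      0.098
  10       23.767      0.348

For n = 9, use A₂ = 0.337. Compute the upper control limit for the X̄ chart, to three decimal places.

X̄̄ = (23.662 + 23.754 + 23.607 + 23.665 + 23.763 + 23.692 + 23.690 + 23.691 + 23.687 + 23.767) / 10 = 236.9780 / 10 = 23.6978
R̄ = (0.295 + 0.332 + 0.302 + 0.111 + 0.416 + 0.389 + 0.450 + 0.397 + 0.098 + 0.348) / 10 = 3.1380 / 10 = 0.3138
UCL = X̄̄ + A₂·R̄ = 23.6978 + 0.337 × 0.3138 = 23.8036

23.804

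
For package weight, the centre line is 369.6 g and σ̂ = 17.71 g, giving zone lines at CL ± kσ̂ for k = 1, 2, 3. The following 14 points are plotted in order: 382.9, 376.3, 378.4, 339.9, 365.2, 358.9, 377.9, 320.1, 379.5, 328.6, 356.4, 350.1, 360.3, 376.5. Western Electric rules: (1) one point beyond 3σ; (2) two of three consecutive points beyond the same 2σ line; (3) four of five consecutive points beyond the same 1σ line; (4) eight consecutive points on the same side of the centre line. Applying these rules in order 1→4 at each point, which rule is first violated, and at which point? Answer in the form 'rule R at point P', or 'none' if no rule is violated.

rule 2 at point 10

Zone of each point (C = within 1σ̂, B = 1σ̂–2σ̂, A = 2σ̂–3σ̂, * = beyond 3σ̂; sign = side of CL): 1:+C, 2:+C, 3:+C, 4:-B, 5:-C, 6:-C, 7:+C, 8:-A, 9:+C, 10:-A, 11:-C, 12:-B, 13:-C, 14:+C
Rule 2 (two of three consecutive points beyond the same 2σ limit) is satisfied at point 10.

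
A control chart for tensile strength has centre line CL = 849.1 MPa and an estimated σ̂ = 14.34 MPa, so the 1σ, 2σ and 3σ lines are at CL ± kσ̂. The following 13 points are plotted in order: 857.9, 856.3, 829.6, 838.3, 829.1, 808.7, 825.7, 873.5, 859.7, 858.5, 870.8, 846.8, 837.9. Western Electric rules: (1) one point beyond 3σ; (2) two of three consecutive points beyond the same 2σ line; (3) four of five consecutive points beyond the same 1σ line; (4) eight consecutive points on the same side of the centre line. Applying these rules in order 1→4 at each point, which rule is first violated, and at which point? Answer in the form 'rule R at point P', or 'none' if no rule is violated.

Zone of each point (C = within 1σ̂, B = 1σ̂–2σ̂, A = 2σ̂–3σ̂, * = beyond 3σ̂; sign = side of CL): 1:+C, 2:+C, 3:-B, 4:-C, 5:-B, 6:-A, 7:-B, 8:+B, 9:+C, 10:+C, 11:+B, 12:-C, 13:-C
Rule 3 (four of five consecutive points beyond the same 1σ limit) is satisfied at point 7.

rule 3 at point 7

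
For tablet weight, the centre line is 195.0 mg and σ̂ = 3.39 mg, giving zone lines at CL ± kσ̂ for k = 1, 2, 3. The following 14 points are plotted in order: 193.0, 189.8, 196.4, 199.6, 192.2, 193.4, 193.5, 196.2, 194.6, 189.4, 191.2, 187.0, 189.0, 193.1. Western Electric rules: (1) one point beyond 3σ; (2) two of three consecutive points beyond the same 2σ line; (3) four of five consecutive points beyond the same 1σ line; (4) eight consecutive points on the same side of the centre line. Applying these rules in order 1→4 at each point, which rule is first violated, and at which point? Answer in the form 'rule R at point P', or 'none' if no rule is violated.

Zone of each point (C = within 1σ̂, B = 1σ̂–2σ̂, A = 2σ̂–3σ̂, * = beyond 3σ̂; sign = side of CL): 1:-C, 2:-B, 3:+C, 4:+B, 5:-C, 6:-C, 7:-C, 8:+C, 9:-C, 10:-B, 11:-B, 12:-A, 13:-B, 14:-C
Rule 3 (four of five consecutive points beyond the same 1σ limit) is satisfied at point 13.

rule 3 at point 13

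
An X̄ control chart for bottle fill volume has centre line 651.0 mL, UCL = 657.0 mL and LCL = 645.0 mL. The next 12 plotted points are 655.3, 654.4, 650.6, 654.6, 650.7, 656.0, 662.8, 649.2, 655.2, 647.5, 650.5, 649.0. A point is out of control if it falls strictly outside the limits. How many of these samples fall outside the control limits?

1

Compare each point to [645.0, 657.0]: sample 7 = 662.8 > UCL.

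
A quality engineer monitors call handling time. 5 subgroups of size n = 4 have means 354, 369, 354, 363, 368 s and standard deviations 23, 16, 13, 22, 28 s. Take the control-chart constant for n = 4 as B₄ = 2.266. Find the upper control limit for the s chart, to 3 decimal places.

46.226

s̄ = (23 + 16 + 13 + 22 + 28) / 5 = 20.4000
UCL_s = B₄·s̄ = 2.266 × 20.4000 = 46.2264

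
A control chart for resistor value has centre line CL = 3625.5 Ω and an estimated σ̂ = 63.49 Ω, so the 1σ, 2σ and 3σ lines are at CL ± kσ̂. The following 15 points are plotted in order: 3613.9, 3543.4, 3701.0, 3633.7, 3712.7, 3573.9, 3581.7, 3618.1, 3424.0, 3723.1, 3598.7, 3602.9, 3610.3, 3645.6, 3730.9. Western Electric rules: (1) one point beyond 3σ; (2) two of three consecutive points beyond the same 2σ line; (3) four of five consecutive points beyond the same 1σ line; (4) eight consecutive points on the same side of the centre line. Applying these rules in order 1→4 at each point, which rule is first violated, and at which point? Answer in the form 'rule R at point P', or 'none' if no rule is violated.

Zone of each point (C = within 1σ̂, B = 1σ̂–2σ̂, A = 2σ̂–3σ̂, * = beyond 3σ̂; sign = side of CL): 1:-C, 2:-B, 3:+B, 4:+C, 5:+B, 6:-C, 7:-C, 8:-C, 9:-*, 10:+B, 11:-C, 12:-C, 13:-C, 14:+C, 15:+B
Rule 1 (one point beyond the 3σ limits) is satisfied at point 9.

rule 1 at point 9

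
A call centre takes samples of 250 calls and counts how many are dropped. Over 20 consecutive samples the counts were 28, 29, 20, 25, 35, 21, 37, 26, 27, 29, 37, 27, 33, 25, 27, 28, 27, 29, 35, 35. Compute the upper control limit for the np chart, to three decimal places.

p̄ = Σdᵢ / (k·n) = 580 / (20 × 250) = 0.11600
UCL = np̄ + 3·√(np̄(1−p̄)) = 29.0000 + 3 × √(29.0000×0.88400) = 29.0000 + 3 × 5.0632 = 44.1896

44.190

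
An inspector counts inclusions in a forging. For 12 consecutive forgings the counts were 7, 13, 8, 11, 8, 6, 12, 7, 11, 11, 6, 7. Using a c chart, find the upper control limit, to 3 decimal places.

17.875

c̄ = (7 + 13 + 8 + 11 + 8 + 6 + 12 + 7 + 11 + 11 + 6 + 7) / 12 = 107 / 12 = 8.9167
UCL = c̄ + 3√c̄ = 8.9167 + 3 × √8.9167 = 8.9167 + 3 × 2.9861 = 17.8749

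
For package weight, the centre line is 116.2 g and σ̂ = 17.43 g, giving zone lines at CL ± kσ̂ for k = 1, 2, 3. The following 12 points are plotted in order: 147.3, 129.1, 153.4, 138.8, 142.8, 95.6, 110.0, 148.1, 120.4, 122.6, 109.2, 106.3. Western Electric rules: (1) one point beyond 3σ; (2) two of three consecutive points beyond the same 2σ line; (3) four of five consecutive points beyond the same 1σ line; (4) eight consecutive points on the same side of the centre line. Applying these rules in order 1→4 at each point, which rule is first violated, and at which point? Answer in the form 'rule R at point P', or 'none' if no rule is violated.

Zone of each point (C = within 1σ̂, B = 1σ̂–2σ̂, A = 2σ̂–3σ̂, * = beyond 3σ̂; sign = side of CL): 1:+B, 2:+C, 3:+A, 4:+B, 5:+B, 6:-B, 7:-C, 8:+B, 9:+C, 10:+C, 11:-C, 12:-C
Rule 3 (four of five consecutive points beyond the same 1σ limit) is satisfied at point 5.

rule 3 at point 5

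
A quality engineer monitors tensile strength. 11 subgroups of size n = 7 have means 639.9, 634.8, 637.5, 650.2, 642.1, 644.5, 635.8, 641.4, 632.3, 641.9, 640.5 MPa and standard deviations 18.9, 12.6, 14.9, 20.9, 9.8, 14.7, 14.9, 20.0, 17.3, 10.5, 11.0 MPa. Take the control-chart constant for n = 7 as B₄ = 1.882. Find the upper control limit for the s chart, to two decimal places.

28.32

s̄ = (18.9 + 12.6 + 14.9 + 20.9 + 9.8 + 14.7 + 14.9 + 20.0 + 17.3 + 10.5 + 11.0) / 11 = 15.0455
UCL_s = B₄·s̄ = 1.882 × 15.0455 = 28.3155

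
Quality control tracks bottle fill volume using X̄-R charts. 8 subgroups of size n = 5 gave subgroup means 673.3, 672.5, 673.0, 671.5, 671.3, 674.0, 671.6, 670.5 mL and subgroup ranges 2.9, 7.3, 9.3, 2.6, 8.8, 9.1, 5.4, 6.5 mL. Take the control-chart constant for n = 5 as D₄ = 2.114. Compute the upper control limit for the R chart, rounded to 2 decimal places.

13.71

R̄ = (2.9 + 7.3 + 9.3 + 2.6 + 8.8 + 9.1 + 5.4 + 6.5) / 8 = 51.9000 / 8 = 6.4875
UCL_R = D₄·R̄ = 2.114 × 6.4875 = 13.7146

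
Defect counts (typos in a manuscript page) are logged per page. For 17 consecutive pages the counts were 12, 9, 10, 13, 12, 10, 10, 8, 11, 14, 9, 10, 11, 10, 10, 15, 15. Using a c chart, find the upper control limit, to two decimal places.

21.12

c̄ = (12 + 9 + 10 + 13 + 12 + 10 + 10 + 8 + 11 + 14 + 9 + 10 + 11 + 10 + 10 + 15 + 15) / 17 = 189 / 17 = 11.1176
UCL = c̄ + 3√c̄ = 11.1176 + 3 × √11.1176 = 11.1176 + 3 × 3.3343 = 21.1206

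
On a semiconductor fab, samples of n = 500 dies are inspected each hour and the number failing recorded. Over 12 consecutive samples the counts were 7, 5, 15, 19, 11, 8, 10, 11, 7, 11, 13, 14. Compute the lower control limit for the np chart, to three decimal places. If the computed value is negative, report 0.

1.113

p̄ = Σdᵢ / (k·n) = 131 / (12 × 500) = 0.02183
LCL = np̄ − 3·√(np̄(1−p̄)) = 10.9167 − 3 × 3.2678 = 1.1134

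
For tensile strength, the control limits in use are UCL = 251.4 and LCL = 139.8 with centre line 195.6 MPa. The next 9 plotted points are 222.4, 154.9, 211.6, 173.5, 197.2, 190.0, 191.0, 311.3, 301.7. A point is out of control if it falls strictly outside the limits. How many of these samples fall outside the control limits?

Compare each point to [139.8, 251.4]: sample 8 = 311.3 > UCL; sample 9 = 301.7 > UCL.

2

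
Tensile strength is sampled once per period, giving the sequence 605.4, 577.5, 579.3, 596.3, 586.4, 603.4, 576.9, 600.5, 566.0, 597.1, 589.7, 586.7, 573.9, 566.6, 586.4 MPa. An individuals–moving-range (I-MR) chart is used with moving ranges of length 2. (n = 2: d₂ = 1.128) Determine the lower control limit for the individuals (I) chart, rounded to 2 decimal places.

540.62

X̄ = (605.4 + 577.5 + 579.3 + 596.3 + 586.4 + 603.4 + 576.9 + 600.5 + 566.0 + 597.1 + 589.7 + 586.7 + 573.9 + 566.6 + 586.4) / 15 = 586.1400
Moving ranges: 27.9, 1.8, 17.0, 9.9, 17.0, 26.5, 23.6, 34.5, 31.1, 7.4, 3.0, 12.8, 7.3, 19.8; M̄R̄ = 239.6000 / 14 = 17.1143
LCL = X̄ − 3·M̄R̄/d₂ = 586.1400 − 3 × 17.1143 / 1.128 = 540.6233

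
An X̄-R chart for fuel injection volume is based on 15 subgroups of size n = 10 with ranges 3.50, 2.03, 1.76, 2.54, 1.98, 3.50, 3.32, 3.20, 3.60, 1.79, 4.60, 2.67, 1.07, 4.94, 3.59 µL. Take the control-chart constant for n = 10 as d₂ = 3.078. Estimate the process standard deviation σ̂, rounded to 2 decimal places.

R̄ = (3.50 + 2.03 + 1.76 + 2.54 + 1.98 + 3.50 + 3.32 + 3.20 + 3.60 + 1.79 + 4.60 + 2.67 + 1.07 + 4.94 + 3.59) / 15 = 2.9393
σ̂ = R̄ / d₂ = 2.9393 / 3.078 = 0.9549

0.95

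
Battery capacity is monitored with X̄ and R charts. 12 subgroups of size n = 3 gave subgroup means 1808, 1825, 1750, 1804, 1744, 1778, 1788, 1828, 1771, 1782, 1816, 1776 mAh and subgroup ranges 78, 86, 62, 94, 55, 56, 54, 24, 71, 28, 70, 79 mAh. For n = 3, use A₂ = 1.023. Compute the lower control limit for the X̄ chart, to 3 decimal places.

X̄̄ = (1808 + 1825 + 1750 + 1804 + 1744 + 1778 + 1788 + 1828 + 1771 + 1782 + 1816 + 1776) / 12 = 21470.0000 / 12 = 1789.1667
R̄ = (78 + 86 + 62 + 94 + 55 + 56 + 54 + 24 + 71 + 28 + 70 + 79) / 12 = 757.0000 / 12 = 63.0833
LCL = X̄̄ − A₂·R̄ = 1789.1667 − 1.023 × 63.0833 = 1724.6324

1724.632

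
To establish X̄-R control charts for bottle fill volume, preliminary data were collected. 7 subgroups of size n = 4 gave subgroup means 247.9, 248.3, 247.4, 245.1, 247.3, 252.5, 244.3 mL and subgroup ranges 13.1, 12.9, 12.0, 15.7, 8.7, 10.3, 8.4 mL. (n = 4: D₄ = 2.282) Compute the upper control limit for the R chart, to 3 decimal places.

R̄ = (13.1 + 12.9 + 12.0 + 15.7 + 8.7 + 10.3 + 8.4) / 7 = 81.1000 / 7 = 11.5857
UCL_R = D₄·R̄ = 2.282 × 11.5857 = 26.4386

26.439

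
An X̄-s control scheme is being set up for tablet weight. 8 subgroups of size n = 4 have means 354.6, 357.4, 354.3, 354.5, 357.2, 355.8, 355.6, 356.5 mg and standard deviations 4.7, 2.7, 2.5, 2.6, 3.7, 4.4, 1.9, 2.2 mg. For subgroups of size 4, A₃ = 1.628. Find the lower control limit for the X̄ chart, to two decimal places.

350.71

X̄̄ = (354.6 + 357.4 + 354.3 + 354.5 + 357.2 + 355.8 + 355.6 + 356.5) / 8 = 355.7375
s̄ = (4.7 + 2.7 + 2.5 + 2.6 + 3.7 + 4.4 + 1.9 + 2.2) / 8 = 3.0875
LCL = X̄̄ − A₃·s̄ = 355.7375 − 1.628 × 3.0875 = 350.7111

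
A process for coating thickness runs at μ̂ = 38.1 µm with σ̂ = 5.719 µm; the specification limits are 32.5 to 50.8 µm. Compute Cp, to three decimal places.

0.533

Cp = (USL − LSL) / (6σ̂) = (50.8 − 32.5) / (6 × 5.719) = 18.3000 / 34.3140 = 0.5333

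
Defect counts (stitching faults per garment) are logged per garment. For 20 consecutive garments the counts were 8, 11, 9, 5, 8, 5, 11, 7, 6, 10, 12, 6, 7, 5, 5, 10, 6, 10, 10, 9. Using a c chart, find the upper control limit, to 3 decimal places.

c̄ = (8 + 11 + 9 + 5 + 8 + 5 + 11 + 7 + 6 + 10 + 12 + 6 + 7 + 5 + 5 + 10 + 6 + 10 + 10 + 9) / 20 = 160 / 20 = 8.0000
UCL = c̄ + 3√c̄ = 8.0000 + 3 × √8.0000 = 8.0000 + 3 × 2.8284 = 16.4853

16.485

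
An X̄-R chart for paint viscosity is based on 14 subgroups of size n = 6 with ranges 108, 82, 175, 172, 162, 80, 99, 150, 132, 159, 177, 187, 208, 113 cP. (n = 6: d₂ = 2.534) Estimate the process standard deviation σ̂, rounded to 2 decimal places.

56.49

R̄ = (108 + 82 + 175 + 172 + 162 + 80 + 99 + 150 + 132 + 159 + 177 + 187 + 208 + 113) / 14 = 143.1429
σ̂ = R̄ / d₂ = 143.1429 / 2.534 = 56.4889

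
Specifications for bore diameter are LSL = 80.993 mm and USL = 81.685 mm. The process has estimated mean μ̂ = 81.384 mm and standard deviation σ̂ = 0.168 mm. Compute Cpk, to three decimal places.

Cpu = (USL − μ̂) / (3σ̂) = (81.685 − 81.384) / (3 × 0.168) = 0.5972; Cpl = (μ̂ − LSL) / (3σ̂) = (81.384 − 80.993) / (3 × 0.168) = 0.7758; Cpk = min(Cpu, Cpl) = 0.5972

0.597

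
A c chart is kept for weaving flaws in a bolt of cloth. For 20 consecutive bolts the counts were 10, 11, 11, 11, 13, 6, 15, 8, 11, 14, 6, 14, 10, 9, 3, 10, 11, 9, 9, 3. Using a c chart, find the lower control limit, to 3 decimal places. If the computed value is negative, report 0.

0.357

c̄ = (10 + 11 + 11 + 11 + 13 + 6 + 15 + 8 + 11 + 14 + 6 + 14 + 10 + 9 + 3 + 10 + 11 + 9 + 9 + 3) / 20 = 194 / 20 = 9.7000
LCL = c̄ − 3√c̄ = 9.7000 − 3 × 3.1145 = 0.3566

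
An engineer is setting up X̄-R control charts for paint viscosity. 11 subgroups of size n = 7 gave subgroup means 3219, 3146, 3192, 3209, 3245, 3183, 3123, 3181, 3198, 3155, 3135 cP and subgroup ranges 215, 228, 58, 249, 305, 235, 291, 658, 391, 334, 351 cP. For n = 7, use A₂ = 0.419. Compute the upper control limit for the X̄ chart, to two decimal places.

3306.82

X̄̄ = (3219 + 3146 + 3192 + 3209 + 3245 + 3183 + 3123 + 3181 + 3198 + 3155 + 3135) / 11 = 34986.0000 / 11 = 3180.5455
R̄ = (215 + 228 + 58 + 249 + 305 + 235 + 291 + 658 + 391 + 334 + 351) / 11 = 3315.0000 / 11 = 301.3636
UCL = X̄̄ + A₂·R̄ = 3180.5455 + 0.419 × 301.3636 = 3306.8168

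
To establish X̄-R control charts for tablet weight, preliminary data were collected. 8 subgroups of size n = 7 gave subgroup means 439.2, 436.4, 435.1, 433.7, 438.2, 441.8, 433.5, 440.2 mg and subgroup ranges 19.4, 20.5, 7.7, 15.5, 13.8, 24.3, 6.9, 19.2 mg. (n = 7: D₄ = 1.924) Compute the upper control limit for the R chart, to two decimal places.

R̄ = (19.4 + 20.5 + 7.7 + 15.5 + 13.8 + 24.3 + 6.9 + 19.2) / 8 = 127.3000 / 8 = 15.9125
UCL_R = D₄·R̄ = 1.924 × 15.9125 = 30.6156

30.62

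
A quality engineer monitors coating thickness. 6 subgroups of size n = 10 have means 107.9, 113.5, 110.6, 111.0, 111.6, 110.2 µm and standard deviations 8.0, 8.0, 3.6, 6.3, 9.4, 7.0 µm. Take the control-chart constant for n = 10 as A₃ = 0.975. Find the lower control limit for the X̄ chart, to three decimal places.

103.926

X̄̄ = (107.9 + 113.5 + 110.6 + 111.0 + 111.6 + 110.2) / 6 = 110.8000
s̄ = (8.0 + 8.0 + 3.6 + 6.3 + 9.4 + 7.0) / 6 = 7.0500
LCL = X̄̄ − A₃·s̄ = 110.8000 − 0.975 × 7.0500 = 103.9262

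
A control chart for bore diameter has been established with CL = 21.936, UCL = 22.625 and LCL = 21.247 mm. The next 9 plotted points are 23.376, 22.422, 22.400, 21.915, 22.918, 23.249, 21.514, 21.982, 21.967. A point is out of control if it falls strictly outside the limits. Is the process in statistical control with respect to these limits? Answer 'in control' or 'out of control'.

Compare each point to [21.247, 22.625]: sample 1 = 23.376 > UCL; sample 5 = 22.918 > UCL; sample 6 = 23.249 > UCL.

out of control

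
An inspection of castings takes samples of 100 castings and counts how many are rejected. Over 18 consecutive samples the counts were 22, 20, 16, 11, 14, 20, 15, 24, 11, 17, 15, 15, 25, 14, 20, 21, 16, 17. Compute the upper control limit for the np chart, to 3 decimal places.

p̄ = Σdᵢ / (k·n) = 313 / (18 × 100) = 0.17389
UCL = np̄ + 3·√(np̄(1−p̄)) = 17.3889 + 3 × √(17.3889×0.82611) = 17.3889 + 3 × 3.7901 = 28.7593

28.759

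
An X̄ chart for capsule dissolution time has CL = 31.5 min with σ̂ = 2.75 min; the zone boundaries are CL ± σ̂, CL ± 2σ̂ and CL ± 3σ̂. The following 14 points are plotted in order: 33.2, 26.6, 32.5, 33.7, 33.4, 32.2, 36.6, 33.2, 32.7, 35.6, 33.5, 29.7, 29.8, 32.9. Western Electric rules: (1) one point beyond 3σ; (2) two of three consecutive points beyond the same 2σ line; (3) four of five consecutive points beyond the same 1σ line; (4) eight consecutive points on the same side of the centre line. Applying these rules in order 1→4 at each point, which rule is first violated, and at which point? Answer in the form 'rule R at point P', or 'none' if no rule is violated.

Zone of each point (C = within 1σ̂, B = 1σ̂–2σ̂, A = 2σ̂–3σ̂, * = beyond 3σ̂; sign = side of CL): 1:+C, 2:-B, 3:+C, 4:+C, 5:+C, 6:+C, 7:+B, 8:+C, 9:+C, 10:+B, 11:+C, 12:-C, 13:-C, 14:+C
Rule 4 (eight consecutive points on the same side of the centre line) is satisfied at point 10.

rule 4 at point 10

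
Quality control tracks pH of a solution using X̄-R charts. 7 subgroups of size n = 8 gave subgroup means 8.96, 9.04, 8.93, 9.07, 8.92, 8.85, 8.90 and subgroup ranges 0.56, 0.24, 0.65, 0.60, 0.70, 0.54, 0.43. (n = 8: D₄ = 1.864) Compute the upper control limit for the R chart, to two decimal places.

R̄ = (0.56 + 0.24 + 0.65 + 0.60 + 0.70 + 0.54 + 0.43) / 7 = 3.7200 / 7 = 0.5314
UCL_R = D₄·R̄ = 1.864 × 0.5314 = 0.9906

0.99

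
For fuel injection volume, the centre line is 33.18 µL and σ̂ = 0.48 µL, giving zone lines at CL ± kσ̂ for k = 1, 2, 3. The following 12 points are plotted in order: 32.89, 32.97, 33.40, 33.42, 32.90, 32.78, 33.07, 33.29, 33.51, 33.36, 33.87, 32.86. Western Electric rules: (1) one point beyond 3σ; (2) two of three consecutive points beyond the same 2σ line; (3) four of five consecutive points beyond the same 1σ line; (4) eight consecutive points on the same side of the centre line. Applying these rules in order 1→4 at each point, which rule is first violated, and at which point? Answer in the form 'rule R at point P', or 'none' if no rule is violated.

Zone of each point (C = within 1σ̂, B = 1σ̂–2σ̂, A = 2σ̂–3σ̂, * = beyond 3σ̂; sign = side of CL): 1:-C, 2:-C, 3:+C, 4:+C, 5:-C, 6:-C, 7:-C, 8:+C, 9:+C, 10:+C, 11:+B, 12:-C
No rule fires across all 12 points.

none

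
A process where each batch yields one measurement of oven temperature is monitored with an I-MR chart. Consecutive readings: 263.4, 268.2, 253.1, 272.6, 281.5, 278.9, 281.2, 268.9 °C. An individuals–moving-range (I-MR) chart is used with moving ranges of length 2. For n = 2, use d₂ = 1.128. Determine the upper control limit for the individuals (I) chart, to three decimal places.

X̄ = (263.4 + 268.2 + 253.1 + 272.6 + 281.5 + 278.9 + 281.2 + 268.9) / 8 = 270.9750
Moving ranges: 4.8, 15.1, 19.5, 8.9, 2.6, 2.3, 12.3; M̄R̄ = 65.5000 / 7 = 9.3571
UCL = X̄ + 3·M̄R̄/d₂ = 270.9750 + 3 × 9.3571 / 1.128 = 295.8610

295.861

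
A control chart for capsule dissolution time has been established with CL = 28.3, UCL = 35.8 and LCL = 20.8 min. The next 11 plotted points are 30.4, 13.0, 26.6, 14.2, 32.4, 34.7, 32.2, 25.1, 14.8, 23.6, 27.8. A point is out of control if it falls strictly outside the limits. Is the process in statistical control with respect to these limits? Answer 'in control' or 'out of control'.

out of control

Compare each point to [20.8, 35.8]: sample 2 = 13.0 < LCL; sample 4 = 14.2 < LCL; sample 9 = 14.8 < LCL.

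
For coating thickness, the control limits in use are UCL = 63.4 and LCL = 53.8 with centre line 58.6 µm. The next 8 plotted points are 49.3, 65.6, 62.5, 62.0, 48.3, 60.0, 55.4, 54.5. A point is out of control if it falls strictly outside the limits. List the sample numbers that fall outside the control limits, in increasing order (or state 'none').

Compare each point to [53.8, 63.4]: sample 1 = 49.3 < LCL; sample 2 = 65.6 > UCL; sample 5 = 48.3 < LCL.

1, 2, 5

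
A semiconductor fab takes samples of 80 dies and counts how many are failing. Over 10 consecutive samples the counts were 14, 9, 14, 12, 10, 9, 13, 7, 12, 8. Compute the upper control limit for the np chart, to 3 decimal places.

19.969

p̄ = Σdᵢ / (k·n) = 108 / (10 × 80) = 0.13500
UCL = np̄ + 3·√(np̄(1−p̄)) = 10.8000 + 3 × √(10.8000×0.86500) = 10.8000 + 3 × 3.0565 = 19.9694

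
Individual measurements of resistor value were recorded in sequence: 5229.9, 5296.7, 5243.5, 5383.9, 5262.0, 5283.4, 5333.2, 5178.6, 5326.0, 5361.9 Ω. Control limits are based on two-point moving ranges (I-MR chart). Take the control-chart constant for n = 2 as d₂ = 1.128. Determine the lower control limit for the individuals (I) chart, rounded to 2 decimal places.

X̄ = (5229.9 + 5296.7 + 5243.5 + 5383.9 + 5262.0 + 5283.4 + 5333.2 + 5178.6 + 5326.0 + 5361.9) / 10 = 5289.9100
Moving ranges: 66.8, 53.2, 140.4, 121.9, 21.4, 49.8, 154.6, 147.4, 35.9; M̄R̄ = 791.4000 / 9 = 87.9333
LCL = X̄ − 3·M̄R̄/d₂ = 5289.9100 − 3 × 87.9333 / 1.128 = 5056.0448

5056.04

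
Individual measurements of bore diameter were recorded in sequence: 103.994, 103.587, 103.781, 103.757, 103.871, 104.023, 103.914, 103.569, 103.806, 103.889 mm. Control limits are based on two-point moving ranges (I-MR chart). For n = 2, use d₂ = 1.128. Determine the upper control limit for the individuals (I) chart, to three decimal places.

104.311

X̄ = (103.994 + 103.587 + 103.781 + 103.757 + 103.871 + 104.023 + 103.914 + 103.569 + 103.806 + 103.889) / 10 = 103.8191
Moving ranges: 0.407, 0.194, 0.024, 0.114, 0.152, 0.109, 0.345, 0.237, 0.083; M̄R̄ = 1.6650 / 9 = 0.1850
UCL = X̄ + 3·M̄R̄/d₂ = 103.8191 + 3 × 0.1850 / 1.128 = 104.3111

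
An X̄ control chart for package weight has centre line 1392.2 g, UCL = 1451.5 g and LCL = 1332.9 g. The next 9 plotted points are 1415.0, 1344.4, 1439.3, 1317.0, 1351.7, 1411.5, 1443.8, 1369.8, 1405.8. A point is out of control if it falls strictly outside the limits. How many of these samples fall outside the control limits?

1

Compare each point to [1332.9, 1451.5]: sample 4 = 1317.0 < LCL.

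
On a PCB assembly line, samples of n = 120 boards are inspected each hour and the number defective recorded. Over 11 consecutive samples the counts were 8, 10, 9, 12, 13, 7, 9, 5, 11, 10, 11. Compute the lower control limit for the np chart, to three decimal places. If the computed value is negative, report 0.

p̄ = Σdᵢ / (k·n) = 105 / (11 × 120) = 0.07955
LCL = np̄ − 3·√(np̄(1−p̄)) = 9.5455 − 3 × 2.9641 = 0.6530

0.653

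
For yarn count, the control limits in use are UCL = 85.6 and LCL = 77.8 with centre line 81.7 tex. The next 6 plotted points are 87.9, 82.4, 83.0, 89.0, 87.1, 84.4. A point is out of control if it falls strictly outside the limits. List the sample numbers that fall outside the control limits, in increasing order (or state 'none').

1, 4, 5

Compare each point to [77.8, 85.6]: sample 1 = 87.9 > UCL; sample 4 = 89.0 > UCL; sample 5 = 87.1 > UCL.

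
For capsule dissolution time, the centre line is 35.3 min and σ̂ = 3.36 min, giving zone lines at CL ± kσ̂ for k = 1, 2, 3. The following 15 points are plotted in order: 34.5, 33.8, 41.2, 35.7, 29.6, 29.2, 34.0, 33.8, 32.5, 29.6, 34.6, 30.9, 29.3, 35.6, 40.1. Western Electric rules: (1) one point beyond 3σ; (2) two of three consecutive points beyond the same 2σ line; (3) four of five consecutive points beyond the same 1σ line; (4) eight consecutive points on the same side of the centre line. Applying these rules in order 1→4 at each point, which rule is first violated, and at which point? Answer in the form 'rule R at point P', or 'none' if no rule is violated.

Zone of each point (C = within 1σ̂, B = 1σ̂–2σ̂, A = 2σ̂–3σ̂, * = beyond 3σ̂; sign = side of CL): 1:-C, 2:-C, 3:+B, 4:+C, 5:-B, 6:-B, 7:-C, 8:-C, 9:-C, 10:-B, 11:-C, 12:-B, 13:-B, 14:+C, 15:+B
Rule 4 (eight consecutive points on the same side of the centre line) is satisfied at point 12.

rule 4 at point 12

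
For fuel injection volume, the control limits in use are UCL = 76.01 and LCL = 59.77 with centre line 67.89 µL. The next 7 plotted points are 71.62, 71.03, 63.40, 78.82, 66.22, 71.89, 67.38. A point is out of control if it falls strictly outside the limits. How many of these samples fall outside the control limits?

Compare each point to [59.77, 76.01]: sample 4 = 78.82 > UCL.

1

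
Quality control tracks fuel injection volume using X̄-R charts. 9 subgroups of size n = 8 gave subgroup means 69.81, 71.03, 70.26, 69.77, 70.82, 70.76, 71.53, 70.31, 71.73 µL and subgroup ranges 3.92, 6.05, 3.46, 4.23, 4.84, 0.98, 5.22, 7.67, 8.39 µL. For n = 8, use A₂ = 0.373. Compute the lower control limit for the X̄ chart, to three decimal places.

X̄̄ = (69.81 + 71.03 + 70.26 + 69.77 + 70.82 + 70.76 + 71.53 + 70.31 + 71.73) / 9 = 636.0200 / 9 = 70.6689
R̄ = (3.92 + 6.05 + 3.46 + 4.23 + 4.84 + 0.98 + 5.22 + 7.67 + 8.39) / 9 = 44.7600 / 9 = 4.9733
LCL = X̄̄ − A₂·R̄ = 70.6689 − 0.373 × 4.9733 = 68.8138

68.814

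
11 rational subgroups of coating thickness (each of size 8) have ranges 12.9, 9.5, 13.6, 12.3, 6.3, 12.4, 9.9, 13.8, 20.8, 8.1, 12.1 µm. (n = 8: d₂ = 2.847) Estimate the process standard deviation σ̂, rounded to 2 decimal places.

R̄ = (12.9 + 9.5 + 13.6 + 12.3 + 6.3 + 12.4 + 9.9 + 13.8 + 20.8 + 8.1 + 12.1) / 11 = 11.9727
σ̂ = R̄ / d₂ = 11.9727 / 2.847 = 4.2054

4.21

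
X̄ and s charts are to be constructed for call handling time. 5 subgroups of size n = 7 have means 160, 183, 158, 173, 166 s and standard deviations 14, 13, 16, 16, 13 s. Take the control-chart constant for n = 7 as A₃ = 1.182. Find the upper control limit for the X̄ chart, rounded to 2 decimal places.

185.02

X̄̄ = (160 + 183 + 158 + 173 + 166) / 5 = 168.0000
s̄ = (14 + 13 + 16 + 16 + 13) / 5 = 14.4000
UCL = X̄̄ + A₃·s̄ = 168.0000 + 1.182 × 14.4000 = 185.0208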